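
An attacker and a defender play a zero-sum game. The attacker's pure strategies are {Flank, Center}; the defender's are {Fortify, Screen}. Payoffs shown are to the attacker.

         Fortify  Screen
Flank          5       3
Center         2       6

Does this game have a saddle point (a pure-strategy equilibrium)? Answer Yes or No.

Row minima: Flank → 3, Center → 2; maximin = 3.
Column maxima: Fortify → 5, Screen → 6; minimax = 5.
3 ≠ 5, so no pure-strategy equilibrium exists.

No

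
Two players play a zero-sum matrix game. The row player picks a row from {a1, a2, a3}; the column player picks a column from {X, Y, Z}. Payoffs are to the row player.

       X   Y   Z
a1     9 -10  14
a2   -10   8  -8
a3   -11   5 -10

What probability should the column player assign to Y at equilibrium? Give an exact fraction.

Row minima: a1 → -10, a2 → -10, a3 → -11; maximin = -10.
Column maxima: X → 9, Y → 8, Z → 14; minimax = 8.
-10 ≠ 8, so there is no saddle point; optimal play is mixed.
a3 is strictly dominated by a2, so the row player never plays it.
Z is strictly dominated by X (it gives the row player strictly more in every row), so the column player never plays it.
On the remaining 2×2 (a1, a2 vs X, Y):
Let the row player play a1 with probability p. Expected payoff against X: 9p + (-10)(1−p) = 19p − 10; against Y: (-10)p + 8(1−p) = −18p + 8.
Setting these equal: 19p − 10 = −18p + 8 ⇒ 37p = 18 ⇒ p = 18/37, and the value is (19)·(18/37) − 10 = -28/37.
For the column player: with q = P(X), equating a1's and a2's payoffs gives 19q − 10 = −18q + 8 ⇒ q = 18/37.

19/37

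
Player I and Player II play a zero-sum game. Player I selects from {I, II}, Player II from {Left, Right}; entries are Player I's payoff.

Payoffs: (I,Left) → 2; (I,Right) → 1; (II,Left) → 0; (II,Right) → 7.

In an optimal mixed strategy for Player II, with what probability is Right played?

Row minima: I → 1, II → 0; maximin = 1.
Column maxima: Left → 2, Right → 7; minimax = 2.
1 ≠ 2, so there is no saddle point; optimal play is mixed.
Let Player I play I with probability p. Expected payoff against Left: 2p + 0(1−p) = 2p; against Right: 1p + 7(1−p) = −6p + 7.
Setting these equal: 2p = −6p + 7 ⇒ 8p = 7 ⇒ p = 7/8, and the value is (2)·(7/8) = 7/4.
For Player II: with q = P(Left), equating I's and II's payoffs gives q + 1 = −7q + 7 ⇒ q = 3/4.

1/4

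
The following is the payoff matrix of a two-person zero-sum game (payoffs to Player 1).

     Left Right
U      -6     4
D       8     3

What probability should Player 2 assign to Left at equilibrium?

Row minima: U → -6, D → 3; maximin = 3.
Column maxima: Left → 8, Right → 4; minimax = 4.
3 ≠ 4, so there is no saddle point; optimal play is mixed.
Let Player 1 play U with probability p. Expected payoff against Left: (-6)p + 8(1−p) = −14p + 8; against Right: 4p + 3(1−p) = p + 3.
Setting these equal: −14p + 8 = p + 3 ⇒ −15p = -5 ⇒ p = 1/3, and the value is (-14)·(1/3) + 8 = 10/3.
For Player 2: with q = P(Left), equating U's and D's payoffs gives −10q + 4 = 5q + 3 ⇒ q = 1/15.

1/15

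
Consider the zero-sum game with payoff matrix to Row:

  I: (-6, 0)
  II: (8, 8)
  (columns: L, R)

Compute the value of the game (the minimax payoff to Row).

Row minima: I → -6, II → 8; maximin = 8.
Column maxima: L → 8, R → 8; minimax = 8.
Since maximin = minimax = 8, there is a saddle point and the value is 8.

8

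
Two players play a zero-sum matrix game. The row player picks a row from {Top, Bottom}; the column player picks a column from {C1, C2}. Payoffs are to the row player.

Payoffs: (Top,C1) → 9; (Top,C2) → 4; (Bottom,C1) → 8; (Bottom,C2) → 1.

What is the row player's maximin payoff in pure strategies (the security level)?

Row minima: Top → 4, Bottom → 1.
The best of these is 4.

4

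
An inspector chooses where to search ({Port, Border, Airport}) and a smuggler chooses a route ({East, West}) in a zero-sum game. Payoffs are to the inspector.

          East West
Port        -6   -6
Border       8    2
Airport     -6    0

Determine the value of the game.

2

Row minima: Port → -6, Border → 2, Airport → -6; maximin = 2.
Column maxima: East → 8, West → 2; minimax = 2.
Since maximin = minimax = 2, there is a saddle point and the value is 2.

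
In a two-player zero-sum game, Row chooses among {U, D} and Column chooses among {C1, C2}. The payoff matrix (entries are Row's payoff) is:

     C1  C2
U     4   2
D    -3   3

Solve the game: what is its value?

Row minima: U → 2, D → -3; maximin = 2.
Column maxima: C1 → 4, C2 → 3; minimax = 3.
2 ≠ 3, so there is no saddle point; optimal play is mixed.
Let Row play U with probability p. Expected payoff against C1: 4p + (-3)(1−p) = 7p − 3; against C2: 2p + 3(1−p) = −p + 3.
Setting these equal: 7p − 3 = −p + 3 ⇒ 8p = 6 ⇒ p = 3/4, and the value is (7)·(3/4) − 3 = 9/4.
For Column: with q = P(C1), equating U's and D's payoffs gives 2q + 2 = −6q + 3 ⇒ q = 1/8.

9/4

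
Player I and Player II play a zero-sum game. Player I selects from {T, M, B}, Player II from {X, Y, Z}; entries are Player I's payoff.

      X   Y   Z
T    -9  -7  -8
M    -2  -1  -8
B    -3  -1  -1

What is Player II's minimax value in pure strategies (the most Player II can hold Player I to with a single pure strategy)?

-2

Column maxima: X → -2, Y → -1, Z → -1.
The smallest of these is -2.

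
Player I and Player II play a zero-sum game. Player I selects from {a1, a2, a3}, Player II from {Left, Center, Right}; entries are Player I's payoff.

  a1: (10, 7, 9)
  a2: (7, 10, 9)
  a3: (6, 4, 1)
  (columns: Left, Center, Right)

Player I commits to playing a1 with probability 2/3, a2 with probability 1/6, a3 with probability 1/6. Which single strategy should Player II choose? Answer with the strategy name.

If Player II plays Left, Player I's expected payoff is (2/3)·10 + (1/6)·7 + (1/6)·6 = 53/6.
If Player II plays Center, Player I's expected payoff is (2/3)·7 + (1/6)·10 + (1/6)·4 = 7.
If Player II plays Right, Player I's expected payoff is (2/3)·9 + (1/6)·9 + (1/6)·1 = 23/3.
Player II minimizes Player I's payoff; the smallest is 7, so the best response is Center.

Center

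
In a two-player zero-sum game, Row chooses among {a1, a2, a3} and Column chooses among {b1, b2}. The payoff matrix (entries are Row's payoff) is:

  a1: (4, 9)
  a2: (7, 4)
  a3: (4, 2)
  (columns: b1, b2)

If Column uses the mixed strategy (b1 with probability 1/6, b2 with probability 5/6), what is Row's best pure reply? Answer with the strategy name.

a1

Expected payoff of a1: (1/6)·4 + (5/6)·9 = 49/6.
Expected payoff of a2: (1/6)·7 + (5/6)·4 = 9/2.
Expected payoff of a3: (1/6)·4 + (5/6)·2 = 7/3.
The largest is 49/6, so Row's best response is a1.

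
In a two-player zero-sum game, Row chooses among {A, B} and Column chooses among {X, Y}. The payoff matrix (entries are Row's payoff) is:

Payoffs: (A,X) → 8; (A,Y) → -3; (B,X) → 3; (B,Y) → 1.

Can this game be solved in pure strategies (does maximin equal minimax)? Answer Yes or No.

Row minima: A → -3, B → 1; maximin = 1.
Column maxima: X → 8, Y → 1; minimax = 1.
maximin = minimax = 1, so a saddle point exists.

Yes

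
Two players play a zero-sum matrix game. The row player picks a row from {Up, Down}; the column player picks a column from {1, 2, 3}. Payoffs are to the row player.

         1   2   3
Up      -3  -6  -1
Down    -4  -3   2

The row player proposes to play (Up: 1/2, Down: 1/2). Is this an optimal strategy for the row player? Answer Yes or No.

No

Against 1 this mix gives (1/2)·(-3) + (1/2)·(-4) = -7/2.
Against 2 this mix gives (1/2)·(-6) + (1/2)·(-3) = -9/2.
Against 3 this mix gives (1/2)·(-1) + (1/2)·2 = 1/2.
The column player will play 2, holding the row player to -9/2. Shifting weight toward the row that does better against 2 would raise this floor (the equalizing mix achieves -15/4 against both 2 and 1), so the proposed strategy is not optimal.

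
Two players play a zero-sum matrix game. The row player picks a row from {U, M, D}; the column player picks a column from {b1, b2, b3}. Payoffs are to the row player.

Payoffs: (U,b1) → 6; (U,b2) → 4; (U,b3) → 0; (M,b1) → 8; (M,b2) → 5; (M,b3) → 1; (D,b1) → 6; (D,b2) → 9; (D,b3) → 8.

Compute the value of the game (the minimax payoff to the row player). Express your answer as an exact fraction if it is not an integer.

58/9

Row minima: U → 0, M → 1, D → 6; maximin = 6.
Column maxima: b1 → 8, b2 → 9, b3 → 8; minimax = 8.
6 ≠ 8, so there is no saddle point; optimal play is mixed.
U is strictly dominated by M, so the row player never plays it.
b2 is strictly dominated by b3 (it gives the row player strictly more in every row), so the column player never plays it.
On the remaining 2×2 (M, D vs b1, b3):
Let the row player play M with probability p. Expected payoff against b1: 8p + 6(1−p) = 2p + 6; against b3: 1p + 8(1−p) = −7p + 8.
Setting these equal: 2p + 6 = −7p + 8 ⇒ 9p = 2 ⇒ p = 2/9, and the value is (2)·(2/9) + 6 = 58/9.
For the column player: with q = P(b1), equating M's and D's payoffs gives 7q + 1 = −2q + 8 ⇒ q = 7/9.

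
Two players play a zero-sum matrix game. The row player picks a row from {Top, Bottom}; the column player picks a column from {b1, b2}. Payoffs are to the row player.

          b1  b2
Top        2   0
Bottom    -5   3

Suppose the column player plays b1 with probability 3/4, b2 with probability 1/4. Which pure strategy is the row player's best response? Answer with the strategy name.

Top

Expected payoff of Top: (3/4)·2 + (1/4)·0 = 3/2.
Expected payoff of Bottom: (3/4)·(-5) + (1/4)·3 = -3.
The largest is 3/2, so the row player's best response is Top.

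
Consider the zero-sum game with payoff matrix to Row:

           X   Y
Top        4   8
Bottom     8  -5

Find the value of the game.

Row minima: Top → 4, Bottom → -5; maximin = 4.
Column maxima: X → 8, Y → 8; minimax = 8.
4 ≠ 8, so there is no saddle point; optimal play is mixed.
Let Row play Top with probability p. Expected payoff against X: 4p + 8(1−p) = −4p + 8; against Y: 8p + (-5)(1−p) = 13p − 5.
Setting these equal: −4p + 8 = 13p − 5 ⇒ −17p = -13 ⇒ p = 13/17, and the value is (-4)·(13/17) + 8 = 84/17.
For Column: with q = P(X), equating Top's and Bottom's payoffs gives −4q + 8 = 13q − 5 ⇒ q = 13/17.

84/17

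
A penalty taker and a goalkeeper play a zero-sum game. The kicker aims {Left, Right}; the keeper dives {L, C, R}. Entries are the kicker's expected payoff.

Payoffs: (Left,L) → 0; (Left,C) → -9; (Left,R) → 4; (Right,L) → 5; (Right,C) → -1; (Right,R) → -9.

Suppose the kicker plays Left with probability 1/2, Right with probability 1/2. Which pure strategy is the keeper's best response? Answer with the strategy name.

If the keeper plays L, the kicker's expected payoff is (1/2)·0 + (1/2)·5 = 5/2.
If the keeper plays C, the kicker's expected payoff is (1/2)·(-9) + (1/2)·(-1) = -5.
If the keeper plays R, the kicker's expected payoff is (1/2)·4 + (1/2)·(-9) = -5/2.
The keeper minimizes the kicker's payoff; the smallest is -5, so the best response is C.

C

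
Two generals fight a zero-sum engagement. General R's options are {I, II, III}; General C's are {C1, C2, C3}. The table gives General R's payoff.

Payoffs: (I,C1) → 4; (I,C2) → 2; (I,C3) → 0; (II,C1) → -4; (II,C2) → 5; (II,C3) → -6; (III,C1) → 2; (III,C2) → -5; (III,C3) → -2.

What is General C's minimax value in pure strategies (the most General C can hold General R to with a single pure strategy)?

Column maxima: C1 → 4, C2 → 5, C3 → 0.
The smallest of these is 0.

0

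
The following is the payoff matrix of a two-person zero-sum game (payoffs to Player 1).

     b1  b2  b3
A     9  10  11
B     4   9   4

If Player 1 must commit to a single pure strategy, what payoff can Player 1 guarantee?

Row minima: A → 9, B → 4.
The best of these is 9.

9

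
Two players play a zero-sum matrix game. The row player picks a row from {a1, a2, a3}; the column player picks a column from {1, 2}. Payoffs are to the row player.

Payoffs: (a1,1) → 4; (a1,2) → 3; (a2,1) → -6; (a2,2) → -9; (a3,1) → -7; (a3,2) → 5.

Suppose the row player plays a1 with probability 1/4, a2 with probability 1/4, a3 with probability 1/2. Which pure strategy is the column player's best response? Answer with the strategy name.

1

If the column player plays 1, the row player's expected payoff is (1/4)·4 + (1/4)·(-6) + (1/2)·(-7) = -4.
If the column player plays 2, the row player's expected payoff is (1/4)·3 + (1/4)·(-9) + (1/2)·5 = 1.
The column player minimizes the row player's payoff; the smallest is -4, so the best response is 1.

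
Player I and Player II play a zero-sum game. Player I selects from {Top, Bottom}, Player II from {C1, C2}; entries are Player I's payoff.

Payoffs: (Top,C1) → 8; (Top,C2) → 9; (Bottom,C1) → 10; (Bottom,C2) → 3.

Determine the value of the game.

33/4

Row minima: Top → 8, Bottom → 3; maximin = 8.
Column maxima: C1 → 10, C2 → 9; minimax = 9.
8 ≠ 9, so there is no saddle point; optimal play is mixed.
Let Player I play Top with probability p. Expected payoff against C1: 8p + 10(1−p) = −2p + 10; against C2: 9p + 3(1−p) = 6p + 3.
Setting these equal: −2p + 10 = 6p + 3 ⇒ −8p = -7 ⇒ p = 7/8, and the value is (-2)·(7/8) + 10 = 33/4.
For Player II: with q = P(C1), equating Top's and Bottom's payoffs gives −q + 9 = 7q + 3 ⇒ q = 3/4.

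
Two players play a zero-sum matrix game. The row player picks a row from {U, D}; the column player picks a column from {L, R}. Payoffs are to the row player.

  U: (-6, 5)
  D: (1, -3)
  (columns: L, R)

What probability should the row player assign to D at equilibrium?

11/15

Row minima: U → -6, D → -3; maximin = -3.
Column maxima: L → 1, R → 5; minimax = 1.
-3 ≠ 1, so there is no saddle point; optimal play is mixed.
Let the row player play U with probability p. Expected payoff against L: (-6)p + 1(1−p) = −7p + 1; against R: 5p + (-3)(1−p) = 8p − 3.
Setting these equal: −7p + 1 = 8p − 3 ⇒ −15p = -4 ⇒ p = 4/15, and the value is (-7)·(4/15) + 1 = -13/15.
For the column player: with q = P(L), equating U's and D's payoffs gives −11q + 5 = 4q − 3 ⇒ q = 8/15.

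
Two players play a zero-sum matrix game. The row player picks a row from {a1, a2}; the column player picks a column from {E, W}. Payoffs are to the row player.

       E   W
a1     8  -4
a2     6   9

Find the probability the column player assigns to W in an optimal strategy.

Row minima: a1 → -4, a2 → 6; maximin = 6.
Column maxima: E → 8, W → 9; minimax = 8.
6 ≠ 8, so there is no saddle point; optimal play is mixed.
Let the row player play a1 with probability p. Expected payoff against E: 8p + 6(1−p) = 2p + 6; against W: (-4)p + 9(1−p) = −13p + 9.
Setting these equal: 2p + 6 = −13p + 9 ⇒ 15p = 3 ⇒ p = 1/5, and the value is (2)·(1/5) + 6 = 32/5.
For the column player: with q = P(E), equating a1's and a2's payoffs gives 12q − 4 = −3q + 9 ⇒ q = 13/15.

2/15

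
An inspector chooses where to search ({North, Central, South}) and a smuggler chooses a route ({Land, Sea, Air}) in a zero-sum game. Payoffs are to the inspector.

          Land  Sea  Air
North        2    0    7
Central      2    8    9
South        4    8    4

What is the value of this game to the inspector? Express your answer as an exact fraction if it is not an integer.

Row minima: North → 0, Central → 2, South → 4; maximin = 4.
Column maxima: Land → 4, Sea → 8, Air → 9; minimax = 4.
Since maximin = minimax = 4, there is a saddle point and the value is 4.

4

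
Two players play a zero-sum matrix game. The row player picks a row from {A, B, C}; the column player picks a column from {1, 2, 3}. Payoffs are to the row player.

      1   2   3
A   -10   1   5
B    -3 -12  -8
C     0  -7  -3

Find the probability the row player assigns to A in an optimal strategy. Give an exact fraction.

7/18

Row minima: A → -10, B → -12, C → -7; maximin = -7.
Column maxima: 1 → 0, 2 → 1, 3 → 5; minimax = 0.
-7 ≠ 0, so there is no saddle point; optimal play is mixed.
B is strictly dominated by C, so the row player never plays it.
3 is strictly dominated by 2 (it gives the row player strictly more in every row), so the column player never plays it.
On the remaining 2×2 (A, C vs 1, 2):
Let the row player play A with probability p. Expected payoff against 1: (-10)p + 0(1−p) = −10p; against 2: 1p + (-7)(1−p) = 8p − 7.
Setting these equal: −10p = 8p − 7 ⇒ −18p = -7 ⇒ p = 7/18, and the value is (-10)·(7/18) = -35/9.
For the column player: with q = P(1), equating A's and C's payoffs gives −11q + 1 = 7q − 7 ⇒ q = 4/9.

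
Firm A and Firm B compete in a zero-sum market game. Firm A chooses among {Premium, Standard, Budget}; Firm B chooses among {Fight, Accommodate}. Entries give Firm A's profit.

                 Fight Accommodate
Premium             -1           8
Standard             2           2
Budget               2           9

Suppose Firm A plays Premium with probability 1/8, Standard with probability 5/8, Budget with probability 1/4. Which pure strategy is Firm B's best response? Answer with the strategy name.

If Firm B plays Fight, Firm A's expected payoff is (1/8)·(-1) + (5/8)·2 + (1/4)·2 = 13/8.
If Firm B plays Accommodate, Firm A's expected payoff is (1/8)·8 + (5/8)·2 + (1/4)·9 = 9/2.
Firm B minimizes Firm A's payoff; the smallest is 13/8, so the best response is Fight.

Fight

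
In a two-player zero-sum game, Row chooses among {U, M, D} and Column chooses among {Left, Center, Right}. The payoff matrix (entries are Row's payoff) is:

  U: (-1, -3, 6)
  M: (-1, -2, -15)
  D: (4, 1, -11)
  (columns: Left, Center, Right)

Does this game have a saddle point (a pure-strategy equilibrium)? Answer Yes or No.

Row minima: U → -3, M → -15, D → -11; maximin = -3.
Column maxima: Left → 4, Center → 1, Right → 6; minimax = 1.
-3 ≠ 1, so no pure-strategy equilibrium exists.

No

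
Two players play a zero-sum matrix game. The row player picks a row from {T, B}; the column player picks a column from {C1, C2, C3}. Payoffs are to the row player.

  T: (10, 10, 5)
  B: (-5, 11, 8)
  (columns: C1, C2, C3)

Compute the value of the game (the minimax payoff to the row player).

Row minima: T → 5, B → -5; maximin = 5.
Column maxima: C1 → 10, C2 → 11, C3 → 8; minimax = 8.
5 ≠ 8, so there is no saddle point; optimal play is mixed.
C2 is strictly dominated by C3 (it gives the row player strictly more in every row), so the column player never plays it.
On the remaining 2×2 (T, B vs C1, C3):
Let the row player play T with probability p. Expected payoff against C1: 10p + (-5)(1−p) = 15p − 5; against C3: 5p + 8(1−p) = −3p + 8.
Setting these equal: 15p − 5 = −3p + 8 ⇒ 18p = 13 ⇒ p = 13/18, and the value is (15)·(13/18) − 5 = 35/6.
For the column player: with q = P(C1), equating T's and B's payoffs gives 5q + 5 = −13q + 8 ⇒ q = 1/6.

35/6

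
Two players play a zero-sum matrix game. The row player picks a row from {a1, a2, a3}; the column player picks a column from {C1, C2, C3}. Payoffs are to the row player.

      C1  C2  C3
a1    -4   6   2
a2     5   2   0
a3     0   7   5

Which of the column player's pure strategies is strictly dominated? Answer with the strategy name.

C2

C3 holds the row player's payoff strictly below C2 in every row: 2 < 6, 0 < 2, 5 < 7.
So C2 is strictly dominated for the column player.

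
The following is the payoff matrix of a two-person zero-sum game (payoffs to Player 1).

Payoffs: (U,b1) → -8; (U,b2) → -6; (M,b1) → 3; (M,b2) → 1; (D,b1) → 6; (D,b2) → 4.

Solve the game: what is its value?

Row minima: U → -8, M → 1, D → 4; maximin = 4.
Column maxima: b1 → 6, b2 → 4; minimax = 4.
Since maximin = minimax = 4, there is a saddle point and the value is 4.

4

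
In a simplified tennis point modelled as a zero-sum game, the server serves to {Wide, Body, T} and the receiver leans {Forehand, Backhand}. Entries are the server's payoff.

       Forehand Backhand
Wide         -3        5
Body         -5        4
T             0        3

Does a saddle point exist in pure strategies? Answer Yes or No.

Row minima: Wide → -3, Body → -5, T → 0; maximin = 0.
Column maxima: Forehand → 0, Backhand → 5; minimax = 0.
maximin = minimax = 0, so a saddle point exists.

Yes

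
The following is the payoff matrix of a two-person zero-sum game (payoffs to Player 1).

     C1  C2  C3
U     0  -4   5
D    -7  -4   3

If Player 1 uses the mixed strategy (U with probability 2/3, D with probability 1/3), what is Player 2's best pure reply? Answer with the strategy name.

C2

If Player 2 plays C1, Player 1's expected payoff is (2/3)·0 + (1/3)·(-7) = -7/3.
If Player 2 plays C2, Player 1's expected payoff is (2/3)·(-4) + (1/3)·(-4) = -4.
If Player 2 plays C3, Player 1's expected payoff is (2/3)·5 + (1/3)·3 = 13/3.
Player 2 minimizes Player 1's payoff; the smallest is -4, so the best response is C2.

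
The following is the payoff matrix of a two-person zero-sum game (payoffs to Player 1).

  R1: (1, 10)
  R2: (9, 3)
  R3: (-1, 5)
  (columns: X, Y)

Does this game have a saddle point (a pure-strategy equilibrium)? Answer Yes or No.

No

Row minima: R1 → 1, R2 → 3, R3 → -1; maximin = 3.
Column maxima: X → 9, Y → 10; minimax = 9.
3 ≠ 9, so no pure-strategy equilibrium exists.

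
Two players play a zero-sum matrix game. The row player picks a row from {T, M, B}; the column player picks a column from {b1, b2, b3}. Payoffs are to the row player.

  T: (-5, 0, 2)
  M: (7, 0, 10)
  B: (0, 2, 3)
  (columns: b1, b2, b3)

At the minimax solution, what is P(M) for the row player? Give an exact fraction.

Row minima: T → -5, M → 0, B → 0; maximin = 0.
Column maxima: b1 → 7, b2 → 2, b3 → 10; minimax = 2.
0 ≠ 2, so there is no saddle point; optimal play is mixed.
T is strictly dominated by B, so the row player never plays it.
b3 is strictly dominated by b1 (it gives the row player strictly more in every row), so the column player never plays it.
On the remaining 2×2 (M, B vs b1, b2):
Let the row player play M with probability p. Expected payoff against b1: 7p + 0(1−p) = 7p; against b2: 0p + 2(1−p) = −2p + 2.
Setting these equal: 7p = −2p + 2 ⇒ 9p = 2 ⇒ p = 2/9, and the value is (7)·(2/9) = 14/9.
For the column player: with q = P(b1), equating M's and B's payoffs gives 7q = −2q + 2 ⇒ q = 2/9.

2/9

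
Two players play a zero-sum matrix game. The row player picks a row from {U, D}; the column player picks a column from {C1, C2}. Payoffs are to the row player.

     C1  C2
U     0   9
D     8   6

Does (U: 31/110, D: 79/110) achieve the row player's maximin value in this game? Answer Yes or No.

No

Against C1 this mix gives (31/110)·0 + (79/110)·8 = 316/55.
Against C2 this mix gives (31/110)·9 + (79/110)·6 = 753/110.
The column player will play C1, holding the row player to 316/55. Shifting weight toward the row that does better against C1 would raise this floor (the equalizing mix achieves 72/11 against both C1 and C2), so the proposed strategy is not optimal.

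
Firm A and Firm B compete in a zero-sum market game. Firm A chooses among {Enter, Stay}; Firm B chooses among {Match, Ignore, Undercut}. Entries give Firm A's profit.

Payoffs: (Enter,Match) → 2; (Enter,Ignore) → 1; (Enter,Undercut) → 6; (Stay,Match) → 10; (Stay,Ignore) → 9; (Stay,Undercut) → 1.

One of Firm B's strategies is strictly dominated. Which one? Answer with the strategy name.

Match

Ignore holds Firm A's payoff strictly below Match in every row: 1 < 2, 9 < 10.
So Match is strictly dominated for Firm B.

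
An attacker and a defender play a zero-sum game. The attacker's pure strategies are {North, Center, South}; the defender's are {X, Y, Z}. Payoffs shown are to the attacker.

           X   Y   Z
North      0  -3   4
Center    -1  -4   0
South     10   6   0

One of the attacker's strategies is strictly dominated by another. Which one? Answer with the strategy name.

North gives a strictly higher payoff than Center against every column: 0 > -1, -3 > -4, 4 > 0.
So Center is strictly dominated and the attacker never plays it.

Center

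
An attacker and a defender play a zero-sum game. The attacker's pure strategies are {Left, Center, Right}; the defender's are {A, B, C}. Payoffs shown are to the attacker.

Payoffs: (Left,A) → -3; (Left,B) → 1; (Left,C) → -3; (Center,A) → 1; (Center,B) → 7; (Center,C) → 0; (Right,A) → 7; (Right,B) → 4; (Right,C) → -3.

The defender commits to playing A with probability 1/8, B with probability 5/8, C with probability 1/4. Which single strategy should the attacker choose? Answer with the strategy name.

Expected payoff of Left: (1/8)·(-3) + (5/8)·1 + (1/4)·(-3) = -1/2.
Expected payoff of Center: (1/8)·1 + (5/8)·7 + (1/4)·0 = 9/2.
Expected payoff of Right: (1/8)·7 + (5/8)·4 + (1/4)·(-3) = 21/8.
The largest is 9/2, so the attacker's best response is Center.

Center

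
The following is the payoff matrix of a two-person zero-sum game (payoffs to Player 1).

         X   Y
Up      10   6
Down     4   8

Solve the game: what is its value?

Row minima: Up → 6, Down → 4; maximin = 6.
Column maxima: X → 10, Y → 8; minimax = 8.
6 ≠ 8, so there is no saddle point; optimal play is mixed.
Let Player 1 play Up with probability p. Expected payoff against X: 10p + 4(1−p) = 6p + 4; against Y: 6p + 8(1−p) = −2p + 8.
Setting these equal: 6p + 4 = −2p + 8 ⇒ 8p = 4 ⇒ p = 1/2, and the value is (6)·(1/2) + 4 = 7.
For Player 2: with q = P(X), equating Up's and Down's payoffs gives 4q + 6 = −4q + 8 ⇒ q = 1/4.

7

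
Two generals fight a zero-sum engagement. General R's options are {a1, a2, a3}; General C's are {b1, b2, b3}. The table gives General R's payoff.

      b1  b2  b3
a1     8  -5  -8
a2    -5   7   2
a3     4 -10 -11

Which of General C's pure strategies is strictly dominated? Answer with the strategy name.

b3 holds General R's payoff strictly below b2 in every row: -8 < -5, 2 < 7, -11 < -10.
So b2 is strictly dominated for General C.

b2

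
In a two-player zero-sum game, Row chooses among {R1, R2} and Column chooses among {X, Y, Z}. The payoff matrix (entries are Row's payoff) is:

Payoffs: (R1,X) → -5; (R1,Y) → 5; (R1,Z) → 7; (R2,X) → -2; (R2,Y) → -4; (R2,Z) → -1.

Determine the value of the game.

Row minima: R1 → -5, R2 → -4; maximin = -4.
Column maxima: X → -2, Y → 5, Z → 7; minimax = -2.
-4 ≠ -2, so there is no saddle point; optimal play is mixed.
Z is strictly dominated by X (it gives Row strictly more in every row), so Column never plays it.
On the remaining 2×2 (R1, R2 vs X, Y):
Let Row play R1 with probability p. Expected payoff against X: (-5)p + (-2)(1−p) = −3p − 2; against Y: 5p + (-4)(1−p) = 9p − 4.
Setting these equal: −3p − 2 = 9p − 4 ⇒ −12p = -2 ⇒ p = 1/6, and the value is (-3)·(1/6) − 2 = -5/2.
For Column: with q = P(X), equating R1's and R2's payoffs gives −10q + 5 = 2q − 4 ⇒ q = 3/4.

-5/2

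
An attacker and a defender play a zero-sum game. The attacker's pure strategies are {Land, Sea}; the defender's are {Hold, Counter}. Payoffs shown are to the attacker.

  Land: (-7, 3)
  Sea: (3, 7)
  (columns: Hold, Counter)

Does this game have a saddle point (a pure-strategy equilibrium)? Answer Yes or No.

Row minima: Land → -7, Sea → 3; maximin = 3.
Column maxima: Hold → 3, Counter → 7; minimax = 3.
maximin = minimax = 3, so a saddle point exists.

Yes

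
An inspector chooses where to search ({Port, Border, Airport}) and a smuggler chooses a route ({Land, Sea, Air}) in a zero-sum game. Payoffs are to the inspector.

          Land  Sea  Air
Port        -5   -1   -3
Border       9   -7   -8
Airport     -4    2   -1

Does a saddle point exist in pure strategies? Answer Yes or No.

Row minima: Port → -5, Border → -8, Airport → -4; maximin = -4.
Column maxima: Land → 9, Sea → 2, Air → -1; minimax = -1.
-4 ≠ -1, so no pure-strategy equilibrium exists.

No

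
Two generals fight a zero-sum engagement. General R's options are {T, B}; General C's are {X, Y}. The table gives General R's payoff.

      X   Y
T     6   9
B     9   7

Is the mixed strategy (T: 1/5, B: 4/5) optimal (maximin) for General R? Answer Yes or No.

No

Against X this mix gives (1/5)·6 + (4/5)·9 = 42/5.
Against Y this mix gives (1/5)·9 + (4/5)·7 = 37/5.
General C will play Y, holding General R to 37/5. Shifting weight toward the row that does better against Y would raise this floor (the equalizing mix achieves 39/5 against both Y and X), so the proposed strategy is not optimal.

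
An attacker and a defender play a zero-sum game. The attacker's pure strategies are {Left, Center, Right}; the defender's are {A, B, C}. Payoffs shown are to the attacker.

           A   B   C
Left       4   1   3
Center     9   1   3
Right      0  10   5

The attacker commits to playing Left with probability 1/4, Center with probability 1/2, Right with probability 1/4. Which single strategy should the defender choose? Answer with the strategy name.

B

If the defender plays A, the attacker's expected payoff is (1/4)·4 + (1/2)·9 + (1/4)·0 = 11/2.
If the defender plays B, the attacker's expected payoff is (1/4)·1 + (1/2)·1 + (1/4)·10 = 13/4.
If the defender plays C, the attacker's expected payoff is (1/4)·3 + (1/2)·3 + (1/4)·5 = 7/2.
The defender minimizes the attacker's payoff; the smallest is 13/4, so the best response is B.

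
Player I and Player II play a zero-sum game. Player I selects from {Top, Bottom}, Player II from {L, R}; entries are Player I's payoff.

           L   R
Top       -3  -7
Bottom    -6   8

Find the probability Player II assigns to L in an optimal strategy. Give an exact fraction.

5/6

Row minima: Top → -7, Bottom → -6; maximin = -6.
Column maxima: L → -3, R → 8; minimax = -3.
-6 ≠ -3, so there is no saddle point; optimal play is mixed.
Let Player I play Top with probability p. Expected payoff against L: (-3)p + (-6)(1−p) = 3p − 6; against R: (-7)p + 8(1−p) = −15p + 8.
Setting these equal: 3p − 6 = −15p + 8 ⇒ 18p = 14 ⇒ p = 7/9, and the value is (3)·(7/9) − 6 = -11/3.
For Player II: with q = P(L), equating Top's and Bottom's payoffs gives 4q − 7 = −14q + 8 ⇒ q = 5/6.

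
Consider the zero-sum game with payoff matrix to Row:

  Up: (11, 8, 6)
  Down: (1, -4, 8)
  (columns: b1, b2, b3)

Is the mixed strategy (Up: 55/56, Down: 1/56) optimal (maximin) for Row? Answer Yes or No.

Against b1 this mix gives (55/56)·11 + (1/56)·1 = 303/28.
Against b2 this mix gives (55/56)·8 + (1/56)·(-4) = 109/14.
Against b3 this mix gives (55/56)·6 + (1/56)·8 = 169/28.
Column will play b3, holding Row to 169/28. Shifting weight toward the row that does better against b3 would raise this floor (the equalizing mix achieves 44/7 against both b3 and b2), so the proposed strategy is not optimal.

No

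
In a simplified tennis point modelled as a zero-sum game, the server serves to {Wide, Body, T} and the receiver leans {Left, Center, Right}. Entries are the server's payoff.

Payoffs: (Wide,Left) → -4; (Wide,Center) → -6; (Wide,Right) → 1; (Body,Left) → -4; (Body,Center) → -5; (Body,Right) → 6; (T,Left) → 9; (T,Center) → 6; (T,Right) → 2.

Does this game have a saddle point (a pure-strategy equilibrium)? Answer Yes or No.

Row minima: Wide → -6, Body → -5, T → 2; maximin = 2.
Column maxima: Left → 9, Center → 6, Right → 6; minimax = 6.
2 ≠ 6, so no pure-strategy equilibrium exists.

No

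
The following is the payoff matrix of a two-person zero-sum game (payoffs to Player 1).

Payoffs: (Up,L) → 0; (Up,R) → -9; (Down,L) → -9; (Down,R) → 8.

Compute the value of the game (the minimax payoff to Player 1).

-81/26

Row minima: Up → -9, Down → -9; maximin = -9.
Column maxima: L → 0, R → 8; minimax = 0.
-9 ≠ 0, so there is no saddle point; optimal play is mixed.
Let Player 1 play Up with probability p. Expected payoff against L: 0p + (-9)(1−p) = 9p − 9; against R: (-9)p + 8(1−p) = −17p + 8.
Setting these equal: 9p − 9 = −17p + 8 ⇒ 26p = 17 ⇒ p = 17/26, and the value is (9)·(17/26) − 9 = -81/26.
For Player 2: with q = P(L), equating Up's and Down's payoffs gives 9q − 9 = −17q + 8 ⇒ q = 17/26.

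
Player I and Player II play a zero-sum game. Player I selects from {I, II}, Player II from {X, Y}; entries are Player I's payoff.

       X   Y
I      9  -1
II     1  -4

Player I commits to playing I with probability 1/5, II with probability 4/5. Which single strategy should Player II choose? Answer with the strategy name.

If Player II plays X, Player I's expected payoff is (1/5)·9 + (4/5)·1 = 13/5.
If Player II plays Y, Player I's expected payoff is (1/5)·(-1) + (4/5)·(-4) = -17/5.
Player II minimizes Player I's payoff; the smallest is -17/5, so the best response is Y.

Y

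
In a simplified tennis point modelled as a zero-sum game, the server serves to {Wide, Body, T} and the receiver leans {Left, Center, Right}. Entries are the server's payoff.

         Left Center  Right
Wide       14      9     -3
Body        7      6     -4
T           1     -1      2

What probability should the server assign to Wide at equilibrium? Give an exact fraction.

Row minima: Wide → -3, Body → -4, T → -1; maximin = -1.
Column maxima: Left → 14, Center → 9, Right → 2; minimax = 2.
-1 ≠ 2, so there is no saddle point; optimal play is mixed.
Body is strictly dominated by Wide, so the server never plays it.
Left is strictly dominated by Center (it gives the server strictly more in every row), so the receiver never plays it.
On the remaining 2×2 (Wide, T vs Center, Right):
Let the server play Wide with probability p. Expected payoff against Center: 9p + (-1)(1−p) = 10p − 1; against Right: (-3)p + 2(1−p) = −5p + 2.
Setting these equal: 10p − 1 = −5p + 2 ⇒ 15p = 3 ⇒ p = 1/5, and the value is (10)·(1/5) − 1 = 1.
For the receiver: with q = P(Center), equating Wide's and T's payoffs gives 12q − 3 = −3q + 2 ⇒ q = 1/3.

1/5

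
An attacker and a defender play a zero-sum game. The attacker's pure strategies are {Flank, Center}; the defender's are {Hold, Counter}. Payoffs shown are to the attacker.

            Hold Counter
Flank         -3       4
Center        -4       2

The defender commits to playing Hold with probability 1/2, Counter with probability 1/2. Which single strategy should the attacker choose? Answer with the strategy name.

Flank

Expected payoff of Flank: (1/2)·(-3) + (1/2)·4 = 1/2.
Expected payoff of Center: (1/2)·(-4) + (1/2)·2 = -1.
The largest is 1/2, so the attacker's best response is Flank.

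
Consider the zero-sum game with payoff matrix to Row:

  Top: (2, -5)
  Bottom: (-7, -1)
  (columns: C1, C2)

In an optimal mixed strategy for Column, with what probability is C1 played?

Row minima: Top → -5, Bottom → -7; maximin = -5.
Column maxima: C1 → 2, C2 → -1; minimax = -1.
-5 ≠ -1, so there is no saddle point; optimal play is mixed.
Let Row play Top with probability p. Expected payoff against C1: 2p + (-7)(1−p) = 9p − 7; against C2: (-5)p + (-1)(1−p) = −4p − 1.
Setting these equal: 9p − 7 = −4p − 1 ⇒ 13p = 6 ⇒ p = 6/13, and the value is (9)·(6/13) − 7 = -37/13.
For Column: with q = P(C1), equating Top's and Bottom's payoffs gives 7q − 5 = −6q − 1 ⇒ q = 4/13.

4/13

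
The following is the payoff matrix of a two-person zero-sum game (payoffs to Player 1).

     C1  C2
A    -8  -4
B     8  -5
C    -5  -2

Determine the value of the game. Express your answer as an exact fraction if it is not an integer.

-41/16

Row minima: A → -8, B → -5, C → -5; maximin = -5.
Column maxima: C1 → 8, C2 → -2; minimax = -2.
-5 ≠ -2, so there is no saddle point; optimal play is mixed.
A is strictly dominated by C, so Player 1 never plays it.
On the remaining 2×2 (B, C vs C1, C2):
Let Player 1 play B with probability p. Expected payoff against C1: 8p + (-5)(1−p) = 13p − 5; against C2: (-5)p + (-2)(1−p) = −3p − 2.
Setting these equal: 13p − 5 = −3p − 2 ⇒ 16p = 3 ⇒ p = 3/16, and the value is (13)·(3/16) − 5 = -41/16.
For Player 2: with q = P(C1), equating B's and C's payoffs gives 13q − 5 = −3q − 2 ⇒ q = 3/16.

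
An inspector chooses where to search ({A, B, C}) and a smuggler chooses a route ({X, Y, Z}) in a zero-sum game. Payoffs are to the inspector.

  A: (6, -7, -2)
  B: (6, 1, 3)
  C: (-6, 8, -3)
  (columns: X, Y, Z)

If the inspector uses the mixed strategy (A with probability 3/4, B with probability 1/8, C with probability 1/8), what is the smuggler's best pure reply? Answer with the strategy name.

Y

If the smuggler plays X, the inspector's expected payoff is (3/4)·6 + (1/8)·6 + (1/8)·(-6) = 9/2.
If the smuggler plays Y, the inspector's expected payoff is (3/4)·(-7) + (1/8)·1 + (1/8)·8 = -33/8.
If the smuggler plays Z, the inspector's expected payoff is (3/4)·(-2) + (1/8)·3 + (1/8)·(-3) = -3/2.
The smuggler minimizes the inspector's payoff; the smallest is -33/8, so the best response is Y.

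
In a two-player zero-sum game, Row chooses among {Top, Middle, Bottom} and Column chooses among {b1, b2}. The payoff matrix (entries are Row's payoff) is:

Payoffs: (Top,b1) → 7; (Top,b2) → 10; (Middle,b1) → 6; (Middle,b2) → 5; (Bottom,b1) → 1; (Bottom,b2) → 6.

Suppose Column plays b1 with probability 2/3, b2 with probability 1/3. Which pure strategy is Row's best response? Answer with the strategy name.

Expected payoff of Top: (2/3)·7 + (1/3)·10 = 8.
Expected payoff of Middle: (2/3)·6 + (1/3)·5 = 17/3.
Expected payoff of Bottom: (2/3)·1 + (1/3)·6 = 8/3.
The largest is 8, so Row's best response is Top.

Top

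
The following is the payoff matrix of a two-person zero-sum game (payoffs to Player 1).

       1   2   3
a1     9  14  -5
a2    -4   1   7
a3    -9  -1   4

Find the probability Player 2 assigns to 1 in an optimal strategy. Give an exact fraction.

Row minima: a1 → -5, a2 → -4, a3 → -9; maximin = -4.
Column maxima: 1 → 9, 2 → 14, 3 → 7; minimax = 7.
-4 ≠ 7, so there is no saddle point; optimal play is mixed.
a3 is strictly dominated by a2, so Player 1 never plays it.
2 is strictly dominated by 1 (it gives Player 1 strictly more in every row), so Player 2 never plays it.
On the remaining 2×2 (a1, a2 vs 1, 3):
Let Player 1 play a1 with probability p. Expected payoff against 1: 9p + (-4)(1−p) = 13p − 4; against 3: (-5)p + 7(1−p) = −12p + 7.
Setting these equal: 13p − 4 = −12p + 7 ⇒ 25p = 11 ⇒ p = 11/25, and the value is (13)·(11/25) − 4 = 43/25.
For Player 2: with q = P(1), equating a1's and a2's payoffs gives 14q − 5 = −11q + 7 ⇒ q = 12/25.

12/25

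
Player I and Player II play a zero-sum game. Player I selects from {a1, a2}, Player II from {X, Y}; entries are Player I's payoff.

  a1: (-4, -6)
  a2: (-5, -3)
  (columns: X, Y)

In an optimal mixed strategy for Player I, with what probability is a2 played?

Row minima: a1 → -6, a2 → -5; maximin = -5.
Column maxima: X → -4, Y → -3; minimax = -4.
-5 ≠ -4, so there is no saddle point; optimal play is mixed.
Let Player I play a1 with probability p. Expected payoff against X: (-4)p + (-5)(1−p) = p − 5; against Y: (-6)p + (-3)(1−p) = −3p − 3.
Setting these equal: p − 5 = −3p − 3 ⇒ 4p = 2 ⇒ p = 1/2, and the value is (1)·(1/2) − 5 = -9/2.
For Player II: with q = P(X), equating a1's and a2's payoffs gives 2q − 6 = −2q − 3 ⇒ q = 3/4.

1/2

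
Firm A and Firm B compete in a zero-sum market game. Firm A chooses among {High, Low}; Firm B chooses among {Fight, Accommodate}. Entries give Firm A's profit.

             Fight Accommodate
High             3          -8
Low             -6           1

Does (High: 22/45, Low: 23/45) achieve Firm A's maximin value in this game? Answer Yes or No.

Against Fight this mix gives (22/45)·3 + (23/45)·(-6) = -8/5.
Against Accommodate this mix gives (22/45)·(-8) + (23/45)·1 = -17/5.
Firm B will play Accommodate, holding Firm A to -17/5. Shifting weight toward the row that does better against Accommodate would raise this floor (the equalizing mix achieves -5/2 against both Accommodate and Fight), so the proposed strategy is not optimal.

No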